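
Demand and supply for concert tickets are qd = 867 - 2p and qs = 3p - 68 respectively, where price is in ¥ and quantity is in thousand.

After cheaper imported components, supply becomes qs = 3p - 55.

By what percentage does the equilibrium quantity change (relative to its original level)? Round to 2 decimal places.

+1.05

Before the shock: 867 - 2p = 3p - 68 ⇒ 935 = 5p ⇒ p = 187, q = 493.
After the shift, demand is qd = 867 - 2p and supply is qs = 3p - 55.
Setting them equal: 867 - 2p = 3p - 55 → 922 = 5p, so p = 184.4 and q = 498.2.
%Δq = (498.2 − 493) / 493 × 100 = +1.05%.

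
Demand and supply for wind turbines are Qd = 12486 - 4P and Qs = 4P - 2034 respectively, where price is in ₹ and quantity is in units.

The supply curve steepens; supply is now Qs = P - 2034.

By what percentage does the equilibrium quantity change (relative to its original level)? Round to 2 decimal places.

-83.35

Solve the original market: 12486 - 4P = 4P - 2034, hence P = 1815 and Q = 5226.
With the change applied: demand Qd = 12486 - 4P, supply Qs = P - 2034.
Clearing the new market: 12486 - 4P = P - 2034, so P = 2904 and Q = 870.
%ΔQ = (870 − 5226) / 5226 × 100 = -83.35%.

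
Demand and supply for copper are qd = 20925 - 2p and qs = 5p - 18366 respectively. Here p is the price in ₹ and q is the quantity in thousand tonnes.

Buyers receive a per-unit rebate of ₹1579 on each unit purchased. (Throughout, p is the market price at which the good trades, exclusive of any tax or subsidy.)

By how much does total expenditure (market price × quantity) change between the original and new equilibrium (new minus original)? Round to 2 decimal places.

+18054608.24

Before the shock: 20925 - 2p = 5p - 18366 ⇒ 39291 = 7p ⇒ p = 5613, q = 9699.
Since buyers' out-of-pocket price is the market price minus the rebate, the effective demand curve becomes qd = 24083 - 2p.
Clearing the new market: 24083 - 2p = 5p - 18366, so p = 42449/7 ≈ 6064.1429 and q = 83683/7 ≈ 11954.7143.
Expenditure moves from 5613×9699 = 54440487 to 6064.1429×11954.7143 = 72495095.2449; change = +18054608.24.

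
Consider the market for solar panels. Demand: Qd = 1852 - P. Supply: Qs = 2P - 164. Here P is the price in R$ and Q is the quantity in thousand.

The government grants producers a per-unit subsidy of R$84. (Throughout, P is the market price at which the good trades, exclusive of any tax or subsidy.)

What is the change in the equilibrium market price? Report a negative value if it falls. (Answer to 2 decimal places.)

-56.00

Initially, 1852 - P = 2P - 164, so 2016 = 3P and P = 672, Q = 1180.
Since sellers receive the price plus the subsidy, the effective supply curve becomes Qs = 2P + 4.
New equilibrium: 1852 - P = 2P + 4 ⇒ 1848 = 3P ⇒ P = 616, Q = 1236.
ΔP = 616 − 672 = -56.00.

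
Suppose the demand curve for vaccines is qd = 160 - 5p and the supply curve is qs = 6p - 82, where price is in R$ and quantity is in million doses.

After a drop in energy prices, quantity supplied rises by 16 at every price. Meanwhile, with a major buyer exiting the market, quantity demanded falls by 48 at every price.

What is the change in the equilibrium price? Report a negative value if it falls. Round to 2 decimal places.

-5.82

Original equilibrium: 160 - 5p = 6p - 82 gives 242 = 11p, so p = 22 and q = 50.
With the change applied: demand qd = 112 - 5p, supply qs = 6p - 66.
Equate the new curves: 112 - 5p = 6p - 66, giving 178 = 11p, p = 178/11 ≈ 16.1818, q = 342/11 ≈ 31.0909.
Δp = 16.1818 − 22 = -5.82.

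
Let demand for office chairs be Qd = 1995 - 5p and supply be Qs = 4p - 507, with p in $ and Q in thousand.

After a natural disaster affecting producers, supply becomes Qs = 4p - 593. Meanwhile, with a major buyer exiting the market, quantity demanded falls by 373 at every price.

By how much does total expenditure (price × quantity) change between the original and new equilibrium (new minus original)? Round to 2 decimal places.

Before the shock: 1995 - 5p = 4p - 507 ⇒ 2502 = 9p ⇒ p = 278, Q = 605.
With the change applied: demand Qd = 1622 - 5p, supply Qs = 4p - 593.
Setting them equal: 1622 - 5p = 4p - 593 → 2215 = 9p, so p = 2215/9 ≈ 246.1111 and Q = 3523/9 ≈ 391.4444.
Expenditure moves from 278×605 = 168190 to 246.1111×391.4444 = 96338.8272; change = -71851.17.

-71851.17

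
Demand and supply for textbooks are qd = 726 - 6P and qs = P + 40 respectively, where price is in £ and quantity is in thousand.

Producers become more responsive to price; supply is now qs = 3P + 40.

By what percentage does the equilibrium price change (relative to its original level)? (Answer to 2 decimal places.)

-22.22

Before the shock: 726 - 6P = P + 40 ⇒ 686 = 7P ⇒ P = 98, q = 138.
With the change applied: demand qd = 726 - 6P, supply qs = 3P + 40.
Clearing the new market: 726 - 6P = 3P + 40, so P = 686/9 ≈ 76.2222 and q = 806/3 ≈ 268.6667.
%ΔP = (76.2222 − 98) / 98 × 100 = -22.22%.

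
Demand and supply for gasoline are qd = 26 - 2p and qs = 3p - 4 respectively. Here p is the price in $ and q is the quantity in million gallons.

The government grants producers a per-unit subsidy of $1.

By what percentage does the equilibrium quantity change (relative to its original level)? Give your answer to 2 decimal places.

Solve the original market: 26 - 2p = 3p - 4, hence p = 6 and q = 14.
Since sellers receive the price plus the subsidy, the effective supply curve becomes qs = 3p - 1.
New equilibrium: 26 - 2p = 3p - 1 ⇒ 27 = 5p ⇒ p = 5.4, q = 15.2.
%Δq = (15.2 − 14) / 14 × 100 = +8.57%.

+8.57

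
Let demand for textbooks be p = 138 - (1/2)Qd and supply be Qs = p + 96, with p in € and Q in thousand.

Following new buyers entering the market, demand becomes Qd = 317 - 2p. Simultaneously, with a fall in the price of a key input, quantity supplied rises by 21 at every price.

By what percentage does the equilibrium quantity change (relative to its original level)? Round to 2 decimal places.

Initially, 276 - 2p = p + 96, so 180 = 3p and p = 60, Q = 156.
The new curves are Qd = 317 - 2p (demand) and Qs = p + 117 (supply).
Setting them equal: 317 - 2p = p + 117 → 200 = 3p, so p = 200/3 ≈ 66.6667 and Q = 551/3 ≈ 183.6667.
%ΔQ = (183.6667 − 156) / 156 × 100 = +17.74%.

+17.74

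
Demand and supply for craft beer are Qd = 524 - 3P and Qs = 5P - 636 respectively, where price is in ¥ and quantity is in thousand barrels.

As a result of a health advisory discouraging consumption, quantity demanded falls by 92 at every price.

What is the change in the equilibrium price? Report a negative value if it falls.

-11.5

Solve the original market: 524 - 3P = 5P - 636, hence P = 145 and Q = 89.
The new curves are Qd = 432 - 3P (demand) and Qs = 5P - 636 (supply).
New equilibrium: 432 - 3P = 5P - 636 ⇒ 1068 = 8P ⇒ P = 133.5, Q = 31.5.
ΔP = 133.5 − 145 = -11.5.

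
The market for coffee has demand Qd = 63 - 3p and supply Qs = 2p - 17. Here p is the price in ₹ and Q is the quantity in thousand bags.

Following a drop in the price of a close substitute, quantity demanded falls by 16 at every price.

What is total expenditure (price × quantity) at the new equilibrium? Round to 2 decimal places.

110.08

Original equilibrium: 63 - 3p = 2p - 17 gives 80 = 5p, so p = 16 and Q = 15.
The shock moves the curves to Qd = 47 - 3p and Qs = 2p - 17.
Setting them equal: 47 - 3p = 2p - 17 → 64 = 5p, so p = 12.8 and Q = 8.6.
New expenditure = 12.8 × 8.6 = 110.08.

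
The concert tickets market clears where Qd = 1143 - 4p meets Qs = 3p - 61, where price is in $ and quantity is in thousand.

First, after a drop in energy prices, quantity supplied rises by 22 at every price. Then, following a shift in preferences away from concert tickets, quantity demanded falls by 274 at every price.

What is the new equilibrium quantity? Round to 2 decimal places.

Original equilibrium: 1143 - 4p = 3p - 61 gives 1204 = 7p, so p = 172 and Q = 455.
After the shift, demand is Qd = 869 - 4p and supply is Qs = 3p - 39.
Equate the new curves: 869 - 4p = 3p - 39, giving 908 = 7p, p = 908/7 ≈ 129.7143, Q = 2451/7 ≈ 350.1429.

350.14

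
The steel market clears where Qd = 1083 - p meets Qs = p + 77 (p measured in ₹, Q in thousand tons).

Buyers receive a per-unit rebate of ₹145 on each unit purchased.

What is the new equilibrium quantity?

652.5

Initially, 1083 - p = p + 77, so 1006 = 2p and p = 503, Q = 580.
Since buyers' out-of-pocket price is the market price minus the rebate, the effective demand curve becomes Qd = 1228 - p.
New equilibrium: 1228 - p = p + 77 ⇒ 1151 = 2p ⇒ p = 575.5, Q = 652.5.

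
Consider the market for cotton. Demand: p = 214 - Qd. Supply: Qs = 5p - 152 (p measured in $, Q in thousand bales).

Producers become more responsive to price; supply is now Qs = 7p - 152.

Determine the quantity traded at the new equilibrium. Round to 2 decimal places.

168.25

Original equilibrium: 214 - p = 5p - 152 gives 366 = 6p, so p = 61 and Q = 153.
The new curves are Qd = 214 - p (demand) and Qs = 7p - 152 (supply).
Equate the new curves: 214 - p = 7p - 152, giving 366 = 8p, p = 45.75, Q = 168.25.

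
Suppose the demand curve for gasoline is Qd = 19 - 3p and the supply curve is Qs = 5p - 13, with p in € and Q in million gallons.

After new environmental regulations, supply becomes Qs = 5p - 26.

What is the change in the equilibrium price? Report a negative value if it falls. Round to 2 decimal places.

+1.63

Initially, 19 - 3p = 5p - 13, so 32 = 8p and p = 4, Q = 7.
The shock moves the curves to Qd = 19 - 3p and Qs = 5p - 26.
Equate the new curves: 19 - 3p = 5p - 26, giving 45 = 8p, p = 5.625, Q = 2.125.
Δp = 5.625 − 4 = +1.63.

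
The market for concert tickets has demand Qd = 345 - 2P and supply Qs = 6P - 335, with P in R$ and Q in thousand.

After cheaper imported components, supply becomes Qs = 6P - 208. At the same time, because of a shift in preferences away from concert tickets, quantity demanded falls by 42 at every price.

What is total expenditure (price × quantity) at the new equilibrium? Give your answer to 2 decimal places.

11194.09

Before the shock: 345 - 2P = 6P - 335 ⇒ 680 = 8P ⇒ P = 85, Q = 175.
After the shift, demand is Qd = 303 - 2P and supply is Qs = 6P - 208.
Clearing the new market: 303 - 2P = 6P - 208, so P = 63.875 and Q = 175.25.
New expenditure = 63.875 × 175.25 = 11194.09.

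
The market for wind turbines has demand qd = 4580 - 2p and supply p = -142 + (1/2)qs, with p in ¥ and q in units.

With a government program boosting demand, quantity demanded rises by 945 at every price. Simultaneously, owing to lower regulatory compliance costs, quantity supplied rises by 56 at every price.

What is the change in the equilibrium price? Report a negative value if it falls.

+222.25

Solve the original market: 4580 - 2p = 2p + 284, hence p = 1074 and q = 2432.
With the change applied: demand qd = 5525 - 2p, supply qs = 2p + 340.
Setting them equal: 5525 - 2p = 2p + 340 → 5185 = 4p, so p = 1296.25 and q = 2932.5.
Δp = 1296.25 − 1074 = +222.25.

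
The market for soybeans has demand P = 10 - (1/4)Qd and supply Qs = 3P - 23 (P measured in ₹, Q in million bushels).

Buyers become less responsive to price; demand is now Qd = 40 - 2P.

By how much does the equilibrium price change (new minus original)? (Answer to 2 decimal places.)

Initially, 40 - 4P = 3P - 23, so 63 = 7P and P = 9, Q = 4.
With the change applied: demand Qd = 40 - 2P, supply Qs = 3P - 23.
New equilibrium: 40 - 2P = 3P - 23 ⇒ 63 = 5P ⇒ P = 12.6, Q = 14.8.
ΔP = 12.6 − 9 = +3.60.

+3.60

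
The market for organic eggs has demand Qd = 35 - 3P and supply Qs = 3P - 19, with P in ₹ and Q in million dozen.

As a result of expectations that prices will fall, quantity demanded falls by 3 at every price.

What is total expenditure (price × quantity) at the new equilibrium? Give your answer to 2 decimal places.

Before the shock: 35 - 3P = 3P - 19 ⇒ 54 = 6P ⇒ P = 9, Q = 8.
The shock moves the curves to Qd = 32 - 3P and Qs = 3P - 19.
New equilibrium: 32 - 3P = 3P - 19 ⇒ 51 = 6P ⇒ P = 8.5, Q = 6.5.
New expenditure = 8.5 × 6.5 = 55.25.

55.25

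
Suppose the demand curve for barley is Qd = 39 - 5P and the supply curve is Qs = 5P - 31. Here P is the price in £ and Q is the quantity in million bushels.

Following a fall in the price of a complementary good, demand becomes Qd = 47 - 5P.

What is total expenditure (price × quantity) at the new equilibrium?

62.4

Before the shock: 39 - 5P = 5P - 31 ⇒ 70 = 10P ⇒ P = 7, Q = 4.
With the change applied: demand Qd = 47 - 5P, supply Qs = 5P - 31.
Equate the new curves: 47 - 5P = 5P - 31, giving 78 = 10P, P = 7.8, Q = 8.
New expenditure = 7.8 × 8 = 62.4.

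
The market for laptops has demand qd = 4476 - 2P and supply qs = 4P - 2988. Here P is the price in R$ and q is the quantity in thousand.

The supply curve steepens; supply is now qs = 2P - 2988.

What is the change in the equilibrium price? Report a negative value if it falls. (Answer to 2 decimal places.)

+622.00

Before the shock: 4476 - 2P = 4P - 2988 ⇒ 7464 = 6P ⇒ P = 1244, q = 1988.
With the change applied: demand qd = 4476 - 2P, supply qs = 2P - 2988.
Equate the new curves: 4476 - 2P = 2P - 2988, giving 7464 = 4P, P = 1866, q = 744.
ΔP = 1866 − 1244 = +622.00.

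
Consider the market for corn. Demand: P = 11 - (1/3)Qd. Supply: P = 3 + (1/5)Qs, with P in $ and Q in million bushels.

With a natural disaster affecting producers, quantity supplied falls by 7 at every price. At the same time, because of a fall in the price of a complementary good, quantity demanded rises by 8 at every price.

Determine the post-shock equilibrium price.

7.875

Solve the original market: 33 - 3P = 5P - 15, hence P = 6 and Q = 15.
The shock moves the curves to Qd = 41 - 3P and Qs = 5P - 22.
New equilibrium: 41 - 3P = 5P - 22 ⇒ 63 = 8P ⇒ P = 7.875, Q = 17.375.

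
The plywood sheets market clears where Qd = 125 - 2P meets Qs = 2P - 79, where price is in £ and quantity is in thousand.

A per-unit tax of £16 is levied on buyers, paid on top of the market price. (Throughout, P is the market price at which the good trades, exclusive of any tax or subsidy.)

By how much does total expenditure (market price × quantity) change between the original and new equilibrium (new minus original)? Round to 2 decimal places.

-872.00

Before the shock: 125 - 2P = 2P - 79 ⇒ 204 = 4P ⇒ P = 51, Q = 23.
Since buyers pay the price plus the tax, the effective demand curve becomes Qd = 93 - 2P.
Equate the new curves: 93 - 2P = 2P - 79, giving 172 = 4P, P = 43, Q = 7.
Expenditure moves from 51×23 = 1173 to 43×7 = 301; change = -872.00.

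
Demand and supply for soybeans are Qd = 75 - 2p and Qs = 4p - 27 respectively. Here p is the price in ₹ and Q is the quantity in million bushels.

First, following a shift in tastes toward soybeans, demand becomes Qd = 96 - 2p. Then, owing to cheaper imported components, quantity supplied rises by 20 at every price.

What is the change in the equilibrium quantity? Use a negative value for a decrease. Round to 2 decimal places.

+20.67

Solve the original market: 75 - 2p = 4p - 27, hence p = 17 and Q = 41.
The shock moves the curves to Qd = 96 - 2p and Qs = 4p - 7.
New equilibrium: 96 - 2p = 4p - 7 ⇒ 103 = 6p ⇒ p = 103/6 ≈ 17.1667, Q = 185/3 ≈ 61.6667.
ΔQ = 61.6667 − 41 = +20.67.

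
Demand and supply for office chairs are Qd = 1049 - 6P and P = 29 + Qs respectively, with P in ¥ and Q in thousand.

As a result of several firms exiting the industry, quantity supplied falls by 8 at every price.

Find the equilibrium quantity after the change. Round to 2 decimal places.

Original equilibrium: 1049 - 6P = P - 29 gives 1078 = 7P, so P = 154 and Q = 125.
The shock moves the curves to Qd = 1049 - 6P and Qs = P - 37.
Equate the new curves: 1049 - 6P = P - 37, giving 1086 = 7P, P = 1086/7 ≈ 155.1429, Q = 827/7 ≈ 118.1429.

118.14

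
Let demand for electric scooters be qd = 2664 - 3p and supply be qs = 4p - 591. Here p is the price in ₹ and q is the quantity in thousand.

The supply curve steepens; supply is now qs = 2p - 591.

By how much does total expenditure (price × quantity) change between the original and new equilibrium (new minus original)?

-127224

Solve the original market: 2664 - 3p = 4p - 591, hence p = 465 and q = 1269.
After the shift, demand is qd = 2664 - 3p and supply is qs = 2p - 591.
Setting them equal: 2664 - 3p = 2p - 591 → 3255 = 5p, so p = 651 and q = 711.
Expenditure moves from 465×1269 = 590085 to 651×711 = 462861; change = -127224.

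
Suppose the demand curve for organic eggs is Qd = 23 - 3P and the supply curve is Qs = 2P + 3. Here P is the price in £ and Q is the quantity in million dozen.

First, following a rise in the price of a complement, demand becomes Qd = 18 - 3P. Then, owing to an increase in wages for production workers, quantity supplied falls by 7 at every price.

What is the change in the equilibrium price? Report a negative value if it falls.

Before the shock: 23 - 3P = 2P + 3 ⇒ 20 = 5P ⇒ P = 4, Q = 11.
The shock moves the curves to Qd = 18 - 3P and Qs = 2P - 4.
New equilibrium: 18 - 3P = 2P - 4 ⇒ 22 = 5P ⇒ P = 4.4, Q = 4.8.
ΔP = 4.4 − 4 = +0.4.

+0.4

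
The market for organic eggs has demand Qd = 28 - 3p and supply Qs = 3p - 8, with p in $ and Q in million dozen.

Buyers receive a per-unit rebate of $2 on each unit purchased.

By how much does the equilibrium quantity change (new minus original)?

Solve the original market: 28 - 3p = 3p - 8, hence p = 6 and Q = 10.
Since buyers' out-of-pocket price is the market price minus the rebate, the effective demand curve becomes Qd = 34 - 3p.
Setting them equal: 34 - 3p = 3p - 8 → 42 = 6p, so p = 7 and Q = 13.
ΔQ = 13 − 10 = +3.

+3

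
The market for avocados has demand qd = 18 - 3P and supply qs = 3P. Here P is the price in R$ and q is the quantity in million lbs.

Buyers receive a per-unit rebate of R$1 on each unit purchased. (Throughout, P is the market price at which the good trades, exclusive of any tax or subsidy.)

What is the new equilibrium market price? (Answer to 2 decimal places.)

3.50

Before the shock: 18 - 3P = 3P ⇒ 18 = 6P ⇒ P = 3, q = 9.
Since buyers' out-of-pocket price is the market price minus the rebate, the effective demand curve becomes qd = 21 - 3P.
Setting them equal: 21 - 3P = 3P → 21 = 6P, so P = 3.5 and q = 10.5.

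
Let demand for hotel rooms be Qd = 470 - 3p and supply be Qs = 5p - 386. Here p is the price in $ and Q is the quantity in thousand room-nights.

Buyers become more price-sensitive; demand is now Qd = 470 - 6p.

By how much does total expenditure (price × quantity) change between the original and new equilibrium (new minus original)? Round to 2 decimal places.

Initially, 470 - 3p = 5p - 386, so 856 = 8p and p = 107, Q = 149.
With the change applied: demand Qd = 470 - 6p, supply Qs = 5p - 386.
Setting them equal: 470 - 6p = 5p - 386 → 856 = 11p, so p = 856/11 ≈ 77.8182 and Q = 34/11 ≈ 3.0909.
Expenditure moves from 107×149 = 15943 to 77.8182×3.0909 = 240.5289; change = -15702.47.

-15702.47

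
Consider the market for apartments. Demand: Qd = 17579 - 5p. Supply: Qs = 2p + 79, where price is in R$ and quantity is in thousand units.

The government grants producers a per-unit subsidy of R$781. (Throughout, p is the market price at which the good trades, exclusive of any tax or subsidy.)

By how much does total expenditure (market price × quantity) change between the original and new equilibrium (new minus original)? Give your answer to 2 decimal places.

+1406979.47

Before the shock: 17579 - 5p = 2p + 79 ⇒ 17500 = 7p ⇒ p = 2500, Q = 5079.
Since sellers receive the price plus the subsidy, the effective supply curve becomes Qs = 2p + 1641.
Setting them equal: 17579 - 5p = 2p + 1641 → 15938 = 7p, so p = 15938/7 ≈ 2276.8571 and Q = 43363/7 ≈ 6194.7143.
Expenditure moves from 2500×5079 = 12697500 to 2276.8571×6194.7143 = 14104479.4694; change = +1406979.47.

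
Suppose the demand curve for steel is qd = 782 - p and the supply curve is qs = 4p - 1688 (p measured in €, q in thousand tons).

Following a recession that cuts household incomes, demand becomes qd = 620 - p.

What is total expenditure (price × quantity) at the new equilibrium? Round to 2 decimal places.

Before the shock: 782 - p = 4p - 1688 ⇒ 2470 = 5p ⇒ p = 494, q = 288.
With the change applied: demand qd = 620 - p, supply qs = 4p - 1688.
New equilibrium: 620 - p = 4p - 1688 ⇒ 2308 = 5p ⇒ p = 461.6, q = 158.4.
New expenditure = 461.6 × 158.4 = 73117.44.

73117.44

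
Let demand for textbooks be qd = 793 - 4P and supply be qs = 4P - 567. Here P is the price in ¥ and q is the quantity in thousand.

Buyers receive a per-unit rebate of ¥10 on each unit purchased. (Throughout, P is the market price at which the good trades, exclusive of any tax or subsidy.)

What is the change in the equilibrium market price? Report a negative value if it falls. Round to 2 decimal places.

+5.00

Initially, 793 - 4P = 4P - 567, so 1360 = 8P and P = 170, q = 113.
Since buyers' out-of-pocket price is the market price minus the rebate, the effective demand curve becomes qd = 833 - 4P.
Clearing the new market: 833 - 4P = 4P - 567, so P = 175 and q = 133.
ΔP = 175 − 170 = +5.00.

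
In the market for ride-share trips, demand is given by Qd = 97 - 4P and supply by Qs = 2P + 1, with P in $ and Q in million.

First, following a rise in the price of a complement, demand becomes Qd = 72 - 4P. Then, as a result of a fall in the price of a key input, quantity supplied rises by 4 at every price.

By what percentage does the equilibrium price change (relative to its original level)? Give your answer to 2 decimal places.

-30.21

Original equilibrium: 97 - 4P = 2P + 1 gives 96 = 6P, so P = 16 and Q = 33.
After the shift, demand is Qd = 72 - 4P and supply is Qs = 2P + 5.
New equilibrium: 72 - 4P = 2P + 5 ⇒ 67 = 6P ⇒ P = 67/6 ≈ 11.1667, Q = 82/3 ≈ 27.3333.
%ΔP = (11.1667 − 16) / 16 × 100 = -30.21%.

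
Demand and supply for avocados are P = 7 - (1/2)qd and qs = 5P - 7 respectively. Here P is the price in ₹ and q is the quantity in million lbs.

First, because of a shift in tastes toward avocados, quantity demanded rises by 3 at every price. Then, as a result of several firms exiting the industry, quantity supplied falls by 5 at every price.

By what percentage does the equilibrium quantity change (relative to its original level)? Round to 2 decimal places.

Original equilibrium: 14 - 2P = 5P - 7 gives 21 = 7P, so P = 3 and q = 8.
After the shift, demand is qd = 17 - 2P and supply is qs = 5P - 12.
Equate the new curves: 17 - 2P = 5P - 12, giving 29 = 7P, P = 29/7 ≈ 4.1429, q = 61/7 ≈ 8.7143.
%Δq = (8.7143 − 8) / 8 × 100 = +8.93%.

+8.93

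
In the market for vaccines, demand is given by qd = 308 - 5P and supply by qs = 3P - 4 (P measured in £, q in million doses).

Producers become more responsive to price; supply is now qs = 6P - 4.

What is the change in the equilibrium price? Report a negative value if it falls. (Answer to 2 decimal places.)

-10.64

Original equilibrium: 308 - 5P = 3P - 4 gives 312 = 8P, so P = 39 and q = 113.
After the shift, demand is qd = 308 - 5P and supply is qs = 6P - 4.
Setting them equal: 308 - 5P = 6P - 4 → 312 = 11P, so P = 312/11 ≈ 28.3636 and q = 1828/11 ≈ 166.1818.
ΔP = 28.3636 − 39 = -10.64.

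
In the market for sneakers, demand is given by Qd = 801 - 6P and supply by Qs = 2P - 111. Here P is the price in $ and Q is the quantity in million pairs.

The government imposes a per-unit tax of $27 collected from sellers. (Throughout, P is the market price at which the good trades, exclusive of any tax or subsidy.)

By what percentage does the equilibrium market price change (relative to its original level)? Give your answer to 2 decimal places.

+5.92

Before the shock: 801 - 6P = 2P - 111 ⇒ 912 = 8P ⇒ P = 114, Q = 117.
Since sellers keep the price net of the tax, the effective supply curve becomes Qs = 2P - 165.
New equilibrium: 801 - 6P = 2P - 165 ⇒ 966 = 8P ⇒ P = 120.75, Q = 76.5.
%ΔP = (120.75 − 114) / 114 × 100 = +5.92%.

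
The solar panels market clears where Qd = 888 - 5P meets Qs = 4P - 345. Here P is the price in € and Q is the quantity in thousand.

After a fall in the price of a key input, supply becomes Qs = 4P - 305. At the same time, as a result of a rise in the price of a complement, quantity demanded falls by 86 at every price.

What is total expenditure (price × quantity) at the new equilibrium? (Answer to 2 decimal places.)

23001.00

Initially, 888 - 5P = 4P - 345, so 1233 = 9P and P = 137, Q = 203.
With the change applied: demand Qd = 802 - 5P, supply Qs = 4P - 305.
Equate the new curves: 802 - 5P = 4P - 305, giving 1107 = 9P, P = 123, Q = 187.
New expenditure = 123 × 187 = 23001.00.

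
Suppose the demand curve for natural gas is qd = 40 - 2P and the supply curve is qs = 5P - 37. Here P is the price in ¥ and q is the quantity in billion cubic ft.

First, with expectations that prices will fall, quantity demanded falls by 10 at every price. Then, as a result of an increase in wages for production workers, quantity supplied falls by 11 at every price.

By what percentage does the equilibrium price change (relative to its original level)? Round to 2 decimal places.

+1.30

Before the shock: 40 - 2P = 5P - 37 ⇒ 77 = 7P ⇒ P = 11, q = 18.
The new curves are qd = 30 - 2P (demand) and qs = 5P - 48 (supply).
Clearing the new market: 30 - 2P = 5P - 48, so P = 78/7 ≈ 11.1429 and q = 54/7 ≈ 7.7143.
%ΔP = (11.1429 − 11) / 11 × 100 = +1.30%.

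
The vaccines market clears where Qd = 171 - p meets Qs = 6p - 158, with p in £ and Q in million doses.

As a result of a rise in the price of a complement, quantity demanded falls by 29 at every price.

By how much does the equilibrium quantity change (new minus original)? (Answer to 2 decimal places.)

Before the shock: 171 - p = 6p - 158 ⇒ 329 = 7p ⇒ p = 47, Q = 124.
After the shift, demand is Qd = 142 - p and supply is Qs = 6p - 158.
Setting them equal: 142 - p = 6p - 158 → 300 = 7p, so p = 300/7 ≈ 42.8571 and Q = 694/7 ≈ 99.1429.
ΔQ = 99.1429 − 124 = -24.86.

-24.86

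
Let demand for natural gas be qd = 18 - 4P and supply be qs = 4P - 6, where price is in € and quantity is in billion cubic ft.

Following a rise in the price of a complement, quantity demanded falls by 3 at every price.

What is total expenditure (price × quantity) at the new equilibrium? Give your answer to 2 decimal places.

Original equilibrium: 18 - 4P = 4P - 6 gives 24 = 8P, so P = 3 and q = 6.
The shock moves the curves to qd = 15 - 4P and qs = 4P - 6.
Equate the new curves: 15 - 4P = 4P - 6, giving 21 = 8P, P = 2.625, q = 4.5.
New expenditure = 2.625 × 4.5 = 11.81.

11.81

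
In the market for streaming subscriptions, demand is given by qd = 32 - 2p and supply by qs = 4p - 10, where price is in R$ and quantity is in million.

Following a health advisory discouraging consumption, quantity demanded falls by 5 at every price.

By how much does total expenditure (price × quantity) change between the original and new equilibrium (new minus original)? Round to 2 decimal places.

-35.56

Initially, 32 - 2p = 4p - 10, so 42 = 6p and p = 7, q = 18.
After the shift, demand is qd = 27 - 2p and supply is qs = 4p - 10.
Clearing the new market: 27 - 2p = 4p - 10, so p = 37/6 ≈ 6.1667 and q = 44/3 ≈ 14.6667.
Expenditure moves from 7×18 = 126 to 6.1667×14.6667 = 90.4444; change = -35.56.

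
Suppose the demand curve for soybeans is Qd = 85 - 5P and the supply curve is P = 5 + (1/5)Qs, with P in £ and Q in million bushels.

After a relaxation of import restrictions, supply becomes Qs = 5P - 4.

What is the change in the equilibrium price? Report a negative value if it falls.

Original equilibrium: 85 - 5P = 5P - 25 gives 110 = 10P, so P = 11 and Q = 30.
The shock moves the curves to Qd = 85 - 5P and Qs = 5P - 4.
Clearing the new market: 85 - 5P = 5P - 4, so P = 8.9 and Q = 40.5.
ΔP = 8.9 − 11 = -2.1.

-2.1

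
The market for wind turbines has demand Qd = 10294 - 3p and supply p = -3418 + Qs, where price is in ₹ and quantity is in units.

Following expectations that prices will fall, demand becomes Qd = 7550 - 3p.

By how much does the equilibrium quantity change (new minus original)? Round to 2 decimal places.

-686.00

Solve the original market: 10294 - 3p = p + 3418, hence p = 1719 and Q = 5137.
The shock moves the curves to Qd = 7550 - 3p and Qs = p + 3418.
Clearing the new market: 7550 - 3p = p + 3418, so p = 1033 and Q = 4451.
ΔQ = 4451 − 5137 = -686.00.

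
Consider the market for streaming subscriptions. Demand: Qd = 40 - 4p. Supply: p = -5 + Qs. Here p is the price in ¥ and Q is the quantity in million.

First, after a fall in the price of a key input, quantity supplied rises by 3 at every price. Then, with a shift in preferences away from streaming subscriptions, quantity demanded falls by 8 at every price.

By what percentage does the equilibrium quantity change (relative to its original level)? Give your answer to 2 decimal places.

+6.67

Before the shock: 40 - 4p = p + 5 ⇒ 35 = 5p ⇒ p = 7, Q = 12.
The shock moves the curves to Qd = 32 - 4p and Qs = p + 8.
Clearing the new market: 32 - 4p = p + 8, so p = 4.8 and Q = 12.8.
%ΔQ = (12.8 − 12) / 12 × 100 = +6.67%.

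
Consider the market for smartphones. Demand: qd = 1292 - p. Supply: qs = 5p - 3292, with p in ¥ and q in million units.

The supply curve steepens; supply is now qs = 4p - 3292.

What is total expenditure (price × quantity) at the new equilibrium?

343983.36

Original equilibrium: 1292 - p = 5p - 3292 gives 4584 = 6p, so p = 764 and q = 528.
After the shift, demand is qd = 1292 - p and supply is qs = 4p - 3292.
Clearing the new market: 1292 - p = 4p - 3292, so p = 916.8 and q = 375.2.
New expenditure = 916.8 × 375.2 = 343983.36.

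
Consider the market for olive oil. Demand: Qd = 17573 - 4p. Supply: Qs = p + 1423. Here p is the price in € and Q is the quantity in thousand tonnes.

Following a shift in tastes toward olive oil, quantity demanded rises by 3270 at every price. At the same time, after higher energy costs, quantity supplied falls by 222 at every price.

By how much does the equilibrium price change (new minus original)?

Initially, 17573 - 4p = p + 1423, so 16150 = 5p and p = 3230, Q = 4653.
The new curves are Qd = 20843 - 4p (demand) and Qs = p + 1201 (supply).
Setting them equal: 20843 - 4p = p + 1201 → 19642 = 5p, so p = 3928.4 and Q = 5129.4.
Δp = 3928.4 − 3230 = +698.4.

+698.4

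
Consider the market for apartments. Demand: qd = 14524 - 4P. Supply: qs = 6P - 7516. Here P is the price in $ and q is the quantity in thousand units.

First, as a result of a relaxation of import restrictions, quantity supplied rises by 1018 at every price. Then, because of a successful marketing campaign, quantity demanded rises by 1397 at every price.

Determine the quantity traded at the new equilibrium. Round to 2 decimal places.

Original equilibrium: 14524 - 4P = 6P - 7516 gives 22040 = 10P, so P = 2204 and q = 5708.
After the shift, demand is qd = 15921 - 4P and supply is qs = 6P - 6498.
Equate the new curves: 15921 - 4P = 6P - 6498, giving 22419 = 10P, P = 2241.9, q = 6953.4.

6953.40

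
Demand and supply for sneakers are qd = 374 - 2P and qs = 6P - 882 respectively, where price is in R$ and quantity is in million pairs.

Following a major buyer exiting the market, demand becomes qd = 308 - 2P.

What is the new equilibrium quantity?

10.5

Original equilibrium: 374 - 2P = 6P - 882 gives 1256 = 8P, so P = 157 and q = 60.
The shock moves the curves to qd = 308 - 2P and qs = 6P - 882.
Setting them equal: 308 - 2P = 6P - 882 → 1190 = 8P, so P = 148.75 and q = 10.5.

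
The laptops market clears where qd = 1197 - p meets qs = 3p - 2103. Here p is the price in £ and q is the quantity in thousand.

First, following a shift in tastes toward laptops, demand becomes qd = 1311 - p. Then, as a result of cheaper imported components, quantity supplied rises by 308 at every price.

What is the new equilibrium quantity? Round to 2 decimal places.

534.50

Initially, 1197 - p = 3p - 2103, so 3300 = 4p and p = 825, q = 372.
The new curves are qd = 1311 - p (demand) and qs = 3p - 1795 (supply).
Setting them equal: 1311 - p = 3p - 1795 → 3106 = 4p, so p = 776.5 and q = 534.5.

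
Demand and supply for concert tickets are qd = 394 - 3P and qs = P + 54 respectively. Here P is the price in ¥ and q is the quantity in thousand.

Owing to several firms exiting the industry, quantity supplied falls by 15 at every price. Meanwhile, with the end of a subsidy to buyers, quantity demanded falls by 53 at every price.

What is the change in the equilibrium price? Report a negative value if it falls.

Before the shock: 394 - 3P = P + 54 ⇒ 340 = 4P ⇒ P = 85, q = 139.
The shock moves the curves to qd = 341 - 3P and qs = P + 39.
New equilibrium: 341 - 3P = P + 39 ⇒ 302 = 4P ⇒ P = 75.5, q = 114.5.
ΔP = 75.5 − 85 = -9.5.

-9.5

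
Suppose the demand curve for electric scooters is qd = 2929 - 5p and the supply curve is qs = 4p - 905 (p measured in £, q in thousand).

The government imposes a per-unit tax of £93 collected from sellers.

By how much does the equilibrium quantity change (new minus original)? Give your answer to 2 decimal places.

-206.67

Original equilibrium: 2929 - 5p = 4p - 905 gives 3834 = 9p, so p = 426 and q = 799.
Since sellers keep the price net of the tax, the effective supply curve becomes qs = 4p - 1277.
Equate the new curves: 2929 - 5p = 4p - 1277, giving 4206 = 9p, p = 1402/3 ≈ 467.3333, q = 1777/3 ≈ 592.3333.
Δq = 592.3333 − 799 = -206.67.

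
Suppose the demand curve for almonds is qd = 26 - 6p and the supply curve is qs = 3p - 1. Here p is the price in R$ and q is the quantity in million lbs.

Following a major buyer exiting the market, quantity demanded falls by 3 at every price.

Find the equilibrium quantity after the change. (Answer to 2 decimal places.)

7.00

Solve the original market: 26 - 6p = 3p - 1, hence p = 3 and q = 8.
The shock moves the curves to qd = 23 - 6p and qs = 3p - 1.
New equilibrium: 23 - 6p = 3p - 1 ⇒ 24 = 9p ⇒ p = 8/3 ≈ 2.6667, q = 7.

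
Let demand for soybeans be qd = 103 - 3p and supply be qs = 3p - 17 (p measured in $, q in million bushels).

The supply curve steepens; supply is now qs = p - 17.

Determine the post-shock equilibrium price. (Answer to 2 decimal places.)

30.00

Original equilibrium: 103 - 3p = 3p - 17 gives 120 = 6p, so p = 20 and q = 43.
With the change applied: demand qd = 103 - 3p, supply qs = p - 17.
Equate the new curves: 103 - 3p = p - 17, giving 120 = 4p, p = 30, q = 13.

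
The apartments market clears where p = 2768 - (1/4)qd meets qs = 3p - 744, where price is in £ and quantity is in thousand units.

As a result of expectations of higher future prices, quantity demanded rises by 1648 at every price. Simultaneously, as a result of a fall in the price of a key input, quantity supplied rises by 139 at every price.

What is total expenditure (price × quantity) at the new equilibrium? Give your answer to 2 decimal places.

Original equilibrium: 11072 - 4p = 3p - 744 gives 11816 = 7p, so p = 1688 and q = 4320.
The new curves are qd = 12720 - 4p (demand) and qs = 3p - 605 (supply).
Setting them equal: 12720 - 4p = 3p - 605 → 13325 = 7p, so p = 13325/7 ≈ 1903.5714 and q = 35740/7 ≈ 5105.7143.
New expenditure = 1903.5714 × 5105.7143 = 9719091.84.

9719091.84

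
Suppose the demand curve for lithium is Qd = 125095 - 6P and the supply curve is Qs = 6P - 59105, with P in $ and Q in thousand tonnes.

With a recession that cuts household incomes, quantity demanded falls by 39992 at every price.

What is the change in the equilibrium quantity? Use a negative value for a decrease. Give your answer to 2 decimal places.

-19996.00

Initially, 125095 - 6P = 6P - 59105, so 184200 = 12P and P = 15350, Q = 32995.
After the shift, demand is Qd = 85103 - 6P and supply is Qs = 6P - 59105.
Clearing the new market: 85103 - 6P = 6P - 59105, so P = 36052/3 ≈ 12017.3333 and Q = 12999.
ΔQ = 12999 − 32995 = -19996.00.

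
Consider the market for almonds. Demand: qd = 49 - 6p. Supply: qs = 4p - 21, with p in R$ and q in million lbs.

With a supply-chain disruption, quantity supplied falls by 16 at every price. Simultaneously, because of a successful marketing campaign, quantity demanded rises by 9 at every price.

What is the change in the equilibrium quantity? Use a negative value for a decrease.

Original equilibrium: 49 - 6p = 4p - 21 gives 70 = 10p, so p = 7 and q = 7.
With the change applied: demand qd = 58 - 6p, supply qs = 4p - 37.
Setting them equal: 58 - 6p = 4p - 37 → 95 = 10p, so p = 9.5 and q = 1.
Δq = 1 − 7 = -6.

-6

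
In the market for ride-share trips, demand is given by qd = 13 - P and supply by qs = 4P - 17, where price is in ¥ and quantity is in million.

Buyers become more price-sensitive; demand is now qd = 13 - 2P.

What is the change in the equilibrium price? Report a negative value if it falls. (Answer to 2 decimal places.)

-1.00

Original equilibrium: 13 - P = 4P - 17 gives 30 = 5P, so P = 6 and q = 7.
The new curves are qd = 13 - 2P (demand) and qs = 4P - 17 (supply).
Clearing the new market: 13 - 2P = 4P - 17, so P = 5 and q = 3.
ΔP = 5 − 6 = -1.00.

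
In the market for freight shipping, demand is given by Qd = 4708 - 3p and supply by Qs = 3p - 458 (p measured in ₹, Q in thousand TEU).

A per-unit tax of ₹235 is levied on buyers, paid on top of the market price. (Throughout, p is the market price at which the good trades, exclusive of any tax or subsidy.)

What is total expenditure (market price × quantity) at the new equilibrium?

Before the shock: 4708 - 3p = 3p - 458 ⇒ 5166 = 6p ⇒ p = 861, Q = 2125.
Since buyers pay the price plus the tax, the effective demand curve becomes Qd = 4003 - 3p.
Clearing the new market: 4003 - 3p = 3p - 458, so p = 743.5 and Q = 1772.5.
New expenditure = 743.5 × 1772.5 = 1317853.75.

1317853.75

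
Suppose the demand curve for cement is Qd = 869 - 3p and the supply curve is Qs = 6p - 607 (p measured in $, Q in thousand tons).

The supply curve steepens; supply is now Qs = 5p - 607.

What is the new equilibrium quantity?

Before the shock: 869 - 3p = 6p - 607 ⇒ 1476 = 9p ⇒ p = 164, Q = 377.
After the shift, demand is Qd = 869 - 3p and supply is Qs = 5p - 607.
Equate the new curves: 869 - 3p = 5p - 607, giving 1476 = 8p, p = 184.5, Q = 315.5.

315.5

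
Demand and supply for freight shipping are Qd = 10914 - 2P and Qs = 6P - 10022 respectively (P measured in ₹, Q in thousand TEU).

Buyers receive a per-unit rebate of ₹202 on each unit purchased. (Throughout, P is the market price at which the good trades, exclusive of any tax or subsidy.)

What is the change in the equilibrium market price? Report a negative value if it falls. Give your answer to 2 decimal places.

Original equilibrium: 10914 - 2P = 6P - 10022 gives 20936 = 8P, so P = 2617 and Q = 5680.
Since buyers' out-of-pocket price is the market price minus the rebate, the effective demand curve becomes Qd = 11318 - 2P.
Clearing the new market: 11318 - 2P = 6P - 10022, so P = 2667.5 and Q = 5983.
ΔP = 2667.5 − 2617 = +50.50.

+50.50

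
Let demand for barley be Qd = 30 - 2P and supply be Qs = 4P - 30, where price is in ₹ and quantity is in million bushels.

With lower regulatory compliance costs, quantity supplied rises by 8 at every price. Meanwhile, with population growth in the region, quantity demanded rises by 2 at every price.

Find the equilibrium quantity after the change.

14

Original equilibrium: 30 - 2P = 4P - 30 gives 60 = 6P, so P = 10 and Q = 10.
After the shift, demand is Qd = 32 - 2P and supply is Qs = 4P - 22.
Equate the new curves: 32 - 2P = 4P - 22, giving 54 = 6P, P = 9, Q = 14.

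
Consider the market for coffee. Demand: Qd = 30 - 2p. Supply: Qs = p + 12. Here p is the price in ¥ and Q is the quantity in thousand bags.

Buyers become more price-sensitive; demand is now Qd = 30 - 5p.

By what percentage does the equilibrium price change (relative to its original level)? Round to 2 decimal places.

Initially, 30 - 2p = p + 12, so 18 = 3p and p = 6, Q = 18.
The shock moves the curves to Qd = 30 - 5p and Qs = p + 12.
New equilibrium: 30 - 5p = p + 12 ⇒ 18 = 6p ⇒ p = 3, Q = 15.
%Δp = (3 − 6) / 6 × 100 = -50.00%.

-50.00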